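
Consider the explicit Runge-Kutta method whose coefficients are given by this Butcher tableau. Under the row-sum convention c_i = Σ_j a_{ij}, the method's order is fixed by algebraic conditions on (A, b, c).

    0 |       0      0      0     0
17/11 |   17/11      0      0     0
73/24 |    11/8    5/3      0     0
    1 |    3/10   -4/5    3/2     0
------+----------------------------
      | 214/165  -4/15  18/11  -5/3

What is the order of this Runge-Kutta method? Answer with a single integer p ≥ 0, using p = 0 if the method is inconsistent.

b = (214/165, -4/15, 18/11, -5/3)
c = (0, 17/11, 73/24, 1)
Ac = (0, 0, 85/33, 2927/880)
Σ b_i: 214/165·1 + (-4/15)·1 + 18/11·1 + (-5/3)·1 = 1 ✓
b·c: (-4/15)·17/11 + 18/11·73/24 + (-5/3)·1 = 1913/660 ≠ 1/2 ⇒ order 1.

1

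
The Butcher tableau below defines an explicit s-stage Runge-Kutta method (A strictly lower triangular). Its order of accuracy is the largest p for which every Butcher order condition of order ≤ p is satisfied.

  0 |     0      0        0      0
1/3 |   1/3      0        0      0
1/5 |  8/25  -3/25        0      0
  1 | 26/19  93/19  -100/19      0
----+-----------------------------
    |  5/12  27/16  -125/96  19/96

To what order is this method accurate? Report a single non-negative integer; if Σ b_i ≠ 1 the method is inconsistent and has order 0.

b = (5/12, 27/16, -125/96, 19/96)
c = (0, 1/3, 1/5, 1)
Ac = (0, 0, -1/25, 11/19)
Σ b_i: 5/12·1 + 27/16·1 + (-125/96)·1 + 19/96·1 = 1 ✓
b·c: 27/16·1/3 + (-125/96)·1/5 + 19/96·1 = 1/2 ✓
b·c²: 27/16·1/9 + (-125/96)·1/25 + 19/96·1 = 1/3 ✓
b·Ac: (-125/96)·(-1/25) + 19/96·11/19 = 1/6 ✓
b·c³: 27/16·1/27 + (-125/96)·1/125 + 19/96·1 = 1/4 ✓
b·(c∘Ac): (-125/96)·(-1/125) + 19/96·11/19 = 1/8 ✓
b·Ac²: (-125/96)·(-1/75) + 19/96·1/3 = 1/12 ✓
b·A²c: 19/96·4/19 = 1/24 ✓; 4 stages ⇒ order 4.

4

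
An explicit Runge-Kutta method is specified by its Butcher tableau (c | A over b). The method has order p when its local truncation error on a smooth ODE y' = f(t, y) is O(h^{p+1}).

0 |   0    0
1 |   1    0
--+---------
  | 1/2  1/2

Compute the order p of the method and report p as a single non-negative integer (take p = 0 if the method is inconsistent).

b = (1/2, 1/2)
c = (0, 1)
Σ b_i: 1/2·1 + 1/2·1 = 1 ✓
b·c: 1/2·1 = 1/2 ✓; 2 stages ⇒ order 2.

2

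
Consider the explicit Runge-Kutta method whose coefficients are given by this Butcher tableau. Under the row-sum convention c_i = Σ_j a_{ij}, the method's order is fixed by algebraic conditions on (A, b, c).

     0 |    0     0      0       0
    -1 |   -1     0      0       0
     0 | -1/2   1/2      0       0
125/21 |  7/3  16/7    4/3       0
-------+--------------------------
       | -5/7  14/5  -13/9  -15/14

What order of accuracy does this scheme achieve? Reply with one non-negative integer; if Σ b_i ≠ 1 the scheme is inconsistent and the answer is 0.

0

b = (-5/7, 14/5, -13/9, -15/14)
c = (0, -1, 0, 125/21)
Ac = (0, 0, -1/2, -16/7)
Σ b_i: (-5/7)·1 + 14/5·1 + (-13/9)·1 + (-15/14)·1 = -271/630 ≠ 1 ⇒ order 0.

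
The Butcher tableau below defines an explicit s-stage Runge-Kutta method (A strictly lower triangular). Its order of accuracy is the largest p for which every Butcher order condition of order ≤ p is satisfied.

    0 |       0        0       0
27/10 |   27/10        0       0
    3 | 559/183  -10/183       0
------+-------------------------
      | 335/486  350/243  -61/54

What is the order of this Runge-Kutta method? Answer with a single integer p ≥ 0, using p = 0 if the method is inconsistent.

3

b = (335/486, 350/243, -61/54)
c = (0, 27/10, 3)
Ac = (0, 0, -9/61)
Σ b_i: 335/486·1 + 350/243·1 + (-61/54)·1 = 1 ✓
b·c: 350/243·27/10 + (-61/54)·3 = 1/2 ✓
b·c²: 350/243·729/100 + (-61/54)·9 = 1/3 ✓
b·Ac: (-61/54)·(-9/61) = 1/6 ✓; 3 stages ⇒ order 3.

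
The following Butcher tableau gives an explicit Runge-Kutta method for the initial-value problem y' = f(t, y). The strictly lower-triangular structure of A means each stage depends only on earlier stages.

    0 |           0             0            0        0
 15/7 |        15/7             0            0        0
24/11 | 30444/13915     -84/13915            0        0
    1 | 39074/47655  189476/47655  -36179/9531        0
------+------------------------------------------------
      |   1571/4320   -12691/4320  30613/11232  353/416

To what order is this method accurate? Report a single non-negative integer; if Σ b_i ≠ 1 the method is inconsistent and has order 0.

b = (1571/4320, -12691/4320, 30613/11232, 353/416)
c = (0, 15/7, 24/11, 1)
Ac = (0, 0, -36/2783, 84/353)
Σ b_i: 1571/4320·1 + (-12691/4320)·1 + 30613/11232·1 + 353/416·1 = 1 ✓
b·c: (-12691/4320)·15/7 + 30613/11232·24/11 + 353/416·1 = 1/2 ✓
b·c²: (-12691/4320)·225/49 + 30613/11232·576/121 + 353/416·1 = 1/3 ✓
b·Ac: 30613/11232·(-36/2783) + 353/416·84/353 = 1/6 ✓
b·c³: (-12691/4320)·3375/343 + 30613/11232·13824/1331 + 353/416·1 = 1/4 ✓
b·(c∘Ac): 30613/11232·(-864/30613) + 353/416·84/353 = 1/8 ✓
b·Ac²: 30613/11232·(-540/19481) + 353/416·1388/7413 = 1/12 ✓
b·A²c: 353/416·52/1059 = 1/24 ✓; 4 stages ⇒ order 4.

4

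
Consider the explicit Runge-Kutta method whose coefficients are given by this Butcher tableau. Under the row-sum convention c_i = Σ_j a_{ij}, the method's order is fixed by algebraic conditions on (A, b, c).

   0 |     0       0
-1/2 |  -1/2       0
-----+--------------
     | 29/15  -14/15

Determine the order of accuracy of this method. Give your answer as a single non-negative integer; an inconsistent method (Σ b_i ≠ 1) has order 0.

1

b = (29/15, -14/15)
c = (0, -1/2)
Σ b_i: 29/15·1 + (-14/15)·1 = 1 ✓
b·c: (-14/15)·(-1/2) = 7/15 ≠ 1/2 ⇒ order 1.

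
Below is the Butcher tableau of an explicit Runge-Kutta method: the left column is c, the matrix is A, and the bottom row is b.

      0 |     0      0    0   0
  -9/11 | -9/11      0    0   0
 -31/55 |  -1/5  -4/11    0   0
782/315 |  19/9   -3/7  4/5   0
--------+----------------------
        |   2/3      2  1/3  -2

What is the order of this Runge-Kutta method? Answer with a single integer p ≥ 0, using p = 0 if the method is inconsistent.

b = (2/3, 2, 1/3, -2)
c = (0, -9/11, -31/55, 782/315)
Ac = (0, 0, 36/121, -193/1925)
Σ b_i: 2/3·1 + 2·1 + 1/3·1 + (-2)·1 = 1 ✓
b·c: 2·(-9/11) + 1/3·(-31/55) + (-2)·782/315 = -4705/693 ≠ 1/2 ⇒ order 1.

1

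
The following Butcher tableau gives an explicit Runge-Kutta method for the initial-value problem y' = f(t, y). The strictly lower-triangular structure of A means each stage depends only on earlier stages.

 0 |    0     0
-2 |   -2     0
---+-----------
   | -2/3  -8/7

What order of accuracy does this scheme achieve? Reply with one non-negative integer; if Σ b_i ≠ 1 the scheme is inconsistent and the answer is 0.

b = (-2/3, -8/7)
c = (0, -2)
Σ b_i: (-2/3)·1 + (-8/7)·1 = -38/21 ≠ 1 ⇒ order 0.

0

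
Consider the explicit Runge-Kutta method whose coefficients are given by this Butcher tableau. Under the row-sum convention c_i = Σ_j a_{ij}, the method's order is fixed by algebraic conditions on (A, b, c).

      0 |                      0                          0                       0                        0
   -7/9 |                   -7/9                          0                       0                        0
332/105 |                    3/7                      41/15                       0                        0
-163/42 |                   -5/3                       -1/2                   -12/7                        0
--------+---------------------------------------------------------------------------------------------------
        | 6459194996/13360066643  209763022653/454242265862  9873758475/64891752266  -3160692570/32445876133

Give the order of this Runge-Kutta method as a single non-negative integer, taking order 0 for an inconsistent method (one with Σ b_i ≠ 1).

b = (6459194996/13360066643, 209763022653/454242265862, 9873758475/64891752266, -3160692570/32445876133)
c = (0, -7/9, 332/105, -163/42)
Ac = (0, 0, -287/135, -22189/4410)
Σ b_i: 6459194996/13360066643·1 + 209763022653/454242265862·1 + 9873758475/64891752266·1 + (-3160692570/32445876133)·1 = 1 ✓
b·c: 209763022653/454242265862·(-7/9) + 9873758475/64891752266·332/105 + (-3160692570/32445876133)·(-163/42) = 1/2 ✓
b·c²: 209763022653/454242265862·49/81 + 9873758475/64891752266·110224/11025 + (-3160692570/32445876133)·26569/1764 = 1/3 ✓
b·Ac: 9873758475/64891752266·(-287/135) + (-3160692570/32445876133)·(-22189/4410) = 1/6 ✓
b·c³: 209763022653/454242265862·(-343/729) + 9873758475/64891752266·36594368/1157625 + (-3160692570/32445876133)·(-4330747/74088) = 74214381496753/7214435987220 ≠ 1/4 ⇒ order 3.
b·(c∘Ac): 9873758475/64891752266·(-13612/2025) + (-3160692570/32445876133)·3616807/185220 = -703411292593/240481199574 ≠ 1/8
b·Ac²: 9873758475/64891752266·2009/1215 + (-3160692570/32445876133)·(-24228559/1389150) = 7036320455399/3607217993610 ≠ 1/12
b·A²c: (-3160692570/32445876133)·164/45 = -34556905432/97337628399 ≠ 1/24

3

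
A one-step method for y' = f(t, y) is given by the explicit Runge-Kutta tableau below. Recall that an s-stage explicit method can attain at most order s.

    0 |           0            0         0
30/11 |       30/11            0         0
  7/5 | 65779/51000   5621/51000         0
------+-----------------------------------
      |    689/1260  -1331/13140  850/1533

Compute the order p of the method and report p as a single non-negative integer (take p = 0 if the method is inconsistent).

3

b = (689/1260, -1331/13140, 850/1533)
c = (0, 30/11, 7/5)
Ac = (0, 0, 511/1700)
Σ b_i: 689/1260·1 + (-1331/13140)·1 + 850/1533·1 = 1 ✓
b·c: (-1331/13140)·30/11 + 850/1533·7/5 = 1/2 ✓
b·c²: (-1331/13140)·900/121 + 850/1533·49/25 = 1/3 ✓
b·Ac: 850/1533·511/1700 = 1/6 ✓; 3 stages ⇒ order 3.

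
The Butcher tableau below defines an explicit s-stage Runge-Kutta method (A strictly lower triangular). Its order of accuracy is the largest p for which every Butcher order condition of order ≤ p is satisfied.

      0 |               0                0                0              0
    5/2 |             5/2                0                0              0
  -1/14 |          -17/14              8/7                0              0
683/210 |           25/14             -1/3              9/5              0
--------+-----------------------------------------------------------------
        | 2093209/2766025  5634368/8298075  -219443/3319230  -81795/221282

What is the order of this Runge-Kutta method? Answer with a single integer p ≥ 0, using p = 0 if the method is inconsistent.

b = (2093209/2766025, 5634368/8298075, -219443/3319230, -81795/221282)
c = (0, 5/2, -1/14, 683/210)
Ac = (0, 0, 20/7, -101/105)
Σ b_i: 2093209/2766025·1 + 5634368/8298075·1 + (-219443/3319230)·1 + (-81795/221282)·1 = 1 ✓
b·c: 5634368/8298075·5/2 + (-219443/3319230)·(-1/14) + (-81795/221282)·683/210 = 1/2 ✓
b·c²: 5634368/8298075·25/4 + (-219443/3319230)·1/196 + (-81795/221282)·466489/44100 = 1/3 ✓
b·Ac: (-219443/3319230)·20/7 + (-81795/221282)·(-101/105) = 1/6 ✓
b·c³: 5634368/8298075·125/8 + (-219443/3319230)·(-1/2744) + (-81795/221282)·318611987/9261000 = -20567621819/9758536200 ≠ 1/4 ⇒ order 3.
b·(c∘Ac): (-219443/3319230)·(-10/49) + (-81795/221282)·(-68983/22050) = 2588797/2212820 ≠ 1/8
b·Ac²: (-219443/3319230)·50/7 + (-81795/221282)·(-3049/1470) = 2736653/9293844 ≠ 1/12
b·A²c: (-81795/221282)·36/7 = -210330/110641 ≠ 1/24

3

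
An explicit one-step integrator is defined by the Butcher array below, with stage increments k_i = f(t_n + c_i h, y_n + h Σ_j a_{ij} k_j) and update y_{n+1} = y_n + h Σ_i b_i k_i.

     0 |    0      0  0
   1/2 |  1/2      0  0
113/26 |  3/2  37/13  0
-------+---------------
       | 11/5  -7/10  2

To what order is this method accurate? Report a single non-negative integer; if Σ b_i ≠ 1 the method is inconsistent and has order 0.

0

b = (11/5, -7/10, 2)
c = (0, 1/2, 113/26)
Ac = (0, 0, 37/26)
Σ b_i: 11/5·1 + (-7/10)·1 + 2·1 = 7/2 ≠ 1 ⇒ order 0.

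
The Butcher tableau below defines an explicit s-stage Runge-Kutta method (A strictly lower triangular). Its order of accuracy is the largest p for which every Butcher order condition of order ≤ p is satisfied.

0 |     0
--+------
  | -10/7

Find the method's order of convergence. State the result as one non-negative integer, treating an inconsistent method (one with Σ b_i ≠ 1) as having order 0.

b = (-10/7)
c = (0)
Σ b_i: (-10/7)·1 = -10/7 ≠ 1 ⇒ order 0.

0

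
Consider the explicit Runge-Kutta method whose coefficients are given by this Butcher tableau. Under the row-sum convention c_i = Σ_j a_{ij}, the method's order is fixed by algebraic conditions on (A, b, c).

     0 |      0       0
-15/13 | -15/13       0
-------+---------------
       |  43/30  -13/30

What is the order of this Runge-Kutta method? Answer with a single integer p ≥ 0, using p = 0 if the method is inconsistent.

b = (43/30, -13/30)
c = (0, -15/13)
Σ b_i: 43/30·1 + (-13/30)·1 = 1 ✓
b·c: (-13/30)·(-15/13) = 1/2 ✓; 2 stages ⇒ order 2.

2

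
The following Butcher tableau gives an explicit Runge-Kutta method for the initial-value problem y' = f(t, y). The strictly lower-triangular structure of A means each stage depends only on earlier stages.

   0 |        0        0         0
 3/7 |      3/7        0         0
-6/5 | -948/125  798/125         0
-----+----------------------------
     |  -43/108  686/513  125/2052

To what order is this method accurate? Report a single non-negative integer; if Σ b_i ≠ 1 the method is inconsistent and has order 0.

3

b = (-43/108, 686/513, 125/2052)
c = (0, 3/7, -6/5)
Ac = (0, 0, 342/125)
Σ b_i: (-43/108)·1 + 686/513·1 + 125/2052·1 = 1 ✓
b·c: 686/513·3/7 + 125/2052·(-6/5) = 1/2 ✓
b·c²: 686/513·9/49 + 125/2052·36/25 = 1/3 ✓
b·Ac: 125/2052·342/125 = 1/6 ✓; 3 stages ⇒ order 3.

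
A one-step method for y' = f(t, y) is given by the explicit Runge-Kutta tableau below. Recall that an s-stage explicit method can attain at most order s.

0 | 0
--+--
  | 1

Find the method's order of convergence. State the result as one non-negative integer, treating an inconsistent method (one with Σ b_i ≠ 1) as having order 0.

1

b = (1)
c = (0)
Σ b_i: 1·1 = 1 ✓; 1 stage ⇒ order 1.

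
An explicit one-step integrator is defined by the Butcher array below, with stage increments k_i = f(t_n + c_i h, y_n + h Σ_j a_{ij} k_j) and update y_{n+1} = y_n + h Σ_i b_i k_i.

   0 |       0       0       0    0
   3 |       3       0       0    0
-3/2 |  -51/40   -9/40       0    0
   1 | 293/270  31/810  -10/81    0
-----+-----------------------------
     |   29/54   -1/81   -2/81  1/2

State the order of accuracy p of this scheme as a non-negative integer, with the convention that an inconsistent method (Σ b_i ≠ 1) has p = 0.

4

b = (29/54, -1/81, -2/81, 1/2)
c = (0, 3, -3/2, 1)
Ac = (0, 0, -27/40, 3/10)
Σ b_i: 29/54·1 + (-1/81)·1 + (-2/81)·1 + 1/2·1 = 1 ✓
b·c: (-1/81)·3 + (-2/81)·(-3/2) + 1/2·1 = 1/2 ✓
b·c²: (-1/81)·9 + (-2/81)·9/4 + 1/2·1 = 1/3 ✓
b·Ac: (-2/81)·(-27/40) + 1/2·3/10 = 1/6 ✓
b·c³: (-1/81)·27 + (-2/81)·(-27/8) + 1/2·1 = 1/4 ✓
b·(c∘Ac): (-2/81)·81/80 + 1/2·3/10 = 1/8 ✓
b·Ac²: (-2/81)·(-81/40) + 1/2·1/15 = 1/12 ✓
b·A²c: 1/2·1/12 = 1/24 ✓; 4 stages ⇒ order 4.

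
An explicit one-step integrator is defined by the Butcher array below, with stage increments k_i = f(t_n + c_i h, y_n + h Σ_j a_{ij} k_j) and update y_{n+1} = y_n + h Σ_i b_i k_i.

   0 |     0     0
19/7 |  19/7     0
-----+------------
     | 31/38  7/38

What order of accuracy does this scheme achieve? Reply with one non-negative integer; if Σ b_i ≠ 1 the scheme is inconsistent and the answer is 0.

2

b = (31/38, 7/38)
c = (0, 19/7)
Σ b_i: 31/38·1 + 7/38·1 = 1 ✓
b·c: 7/38·19/7 = 1/2 ✓; 2 stages ⇒ order 2.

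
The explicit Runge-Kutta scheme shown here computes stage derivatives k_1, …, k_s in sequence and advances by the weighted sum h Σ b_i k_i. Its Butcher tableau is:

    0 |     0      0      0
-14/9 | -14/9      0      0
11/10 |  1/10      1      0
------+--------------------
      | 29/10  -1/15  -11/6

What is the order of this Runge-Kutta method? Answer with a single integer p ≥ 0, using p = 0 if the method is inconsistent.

1

b = (29/10, -1/15, -11/6)
c = (0, -14/9, 11/10)
Ac = (0, 0, -14/9)
Σ b_i: 29/10·1 + (-1/15)·1 + (-11/6)·1 = 1 ✓
b·c: (-1/15)·(-14/9) + (-11/6)·11/10 = -1033/540 ≠ 1/2 ⇒ order 1.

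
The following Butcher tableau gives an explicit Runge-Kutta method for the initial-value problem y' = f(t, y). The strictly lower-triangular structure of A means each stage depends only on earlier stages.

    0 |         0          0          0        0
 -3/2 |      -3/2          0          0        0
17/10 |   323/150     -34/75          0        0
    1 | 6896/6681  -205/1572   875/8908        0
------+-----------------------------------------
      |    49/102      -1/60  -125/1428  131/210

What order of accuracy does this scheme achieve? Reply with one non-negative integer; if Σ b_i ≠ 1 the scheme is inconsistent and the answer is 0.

4

b = (49/102, -1/60, -125/1428, 131/210)
c = (0, -3/2, 17/10, 1)
Ac = (0, 0, 17/25, 95/262)
Σ b_i: 49/102·1 + (-1/60)·1 + (-125/1428)·1 + 131/210·1 = 1 ✓
b·c: (-1/60)·(-3/2) + (-125/1428)·17/10 + 131/210·1 = 1/2 ✓
b·c²: (-1/60)·9/4 + (-125/1428)·289/100 + 131/210·1 = 1/3 ✓
b·Ac: (-125/1428)·17/25 + 131/210·95/262 = 1/6 ✓
b·c³: (-1/60)·(-27/8) + (-125/1428)·4913/1000 + 131/210·1 = 1/4 ✓
b·(c∘Ac): (-125/1428)·289/250 + 131/210·95/262 = 1/8 ✓
b·Ac²: (-125/1428)·(-51/50) + 131/210·(-5/524) = 1/12 ✓
b·A²c: 131/210·35/524 = 1/24 ✓; 4 stages ⇒ order 4.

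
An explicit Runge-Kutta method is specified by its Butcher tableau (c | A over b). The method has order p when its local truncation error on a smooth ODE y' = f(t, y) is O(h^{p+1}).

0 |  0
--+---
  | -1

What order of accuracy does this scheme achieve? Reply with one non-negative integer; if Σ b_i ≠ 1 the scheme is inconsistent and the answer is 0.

b = (-1)
c = (0)
Σ b_i: (-1)·1 = -1 ≠ 1 ⇒ order 0.

0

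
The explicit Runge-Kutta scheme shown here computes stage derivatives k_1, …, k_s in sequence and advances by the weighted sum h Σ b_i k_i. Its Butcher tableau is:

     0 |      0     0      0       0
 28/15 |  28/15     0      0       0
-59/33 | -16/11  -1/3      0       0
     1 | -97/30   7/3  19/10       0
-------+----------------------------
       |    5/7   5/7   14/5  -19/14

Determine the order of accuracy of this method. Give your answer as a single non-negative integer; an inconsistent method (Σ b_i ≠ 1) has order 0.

b = (5/7, 5/7, 14/5, -19/14)
c = (0, 28/15, -59/33, 1)
Ac = (0, 0, -28/45, 949/990)
Σ b_i: 5/7·1 + 5/7·1 + 14/5·1 + (-19/14)·1 = 201/70 ≠ 1 ⇒ order 0.

0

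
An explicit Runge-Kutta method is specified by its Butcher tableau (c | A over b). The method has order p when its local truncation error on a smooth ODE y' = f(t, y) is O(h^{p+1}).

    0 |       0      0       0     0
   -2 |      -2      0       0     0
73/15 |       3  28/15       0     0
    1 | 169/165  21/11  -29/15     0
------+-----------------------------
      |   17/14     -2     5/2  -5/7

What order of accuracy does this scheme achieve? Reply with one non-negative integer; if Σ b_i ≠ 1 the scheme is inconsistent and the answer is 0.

b = (17/14, -2, 5/2, -5/7)
c = (0, -2, 73/15, 1)
Ac = (0, 0, -56/15, -32737/2475)
Σ b_i: 17/14·1 + (-2)·1 + 5/2·1 + (-5/7)·1 = 1 ✓
b·c: (-2)·(-2) + 5/2·73/15 + (-5/7)·1 = 649/42 ≠ 1/2 ⇒ order 1.

1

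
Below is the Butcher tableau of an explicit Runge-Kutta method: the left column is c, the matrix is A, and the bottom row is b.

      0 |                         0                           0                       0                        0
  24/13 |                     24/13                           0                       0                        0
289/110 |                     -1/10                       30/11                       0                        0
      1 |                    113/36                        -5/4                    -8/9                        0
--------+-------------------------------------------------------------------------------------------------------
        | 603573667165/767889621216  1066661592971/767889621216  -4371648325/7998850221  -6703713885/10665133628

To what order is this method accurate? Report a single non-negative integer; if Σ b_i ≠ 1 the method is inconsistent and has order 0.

b = (603573667165/767889621216, 1066661592971/767889621216, -4371648325/7998850221, -6703713885/10665133628)
c = (0, 24/13, 289/110, 1)
Ac = (0, 0, 720/143, -29878/6435)
Σ b_i: 603573667165/767889621216·1 + 1066661592971/767889621216·1 + (-4371648325/7998850221)·1 + (-6703713885/10665133628)·1 = 1 ✓
b·c: 1066661592971/767889621216·24/13 + (-4371648325/7998850221)·289/110 + (-6703713885/10665133628)·1 = 1/2 ✓
b·c²: 1066661592971/767889621216·576/169 + (-4371648325/7998850221)·83521/12100 + (-6703713885/10665133628)·1 = 1/3 ✓
b·Ac: (-4371648325/7998850221)·720/143 + (-6703713885/10665133628)·(-29878/6435) = 1/6 ✓
b·c³: 1066661592971/767889621216·13824/2197 + (-4371648325/7998850221)·24137569/1331000 + (-6703713885/10665133628)·1 = -82334028366091/45753423264120 ≠ 1/4 ⇒ order 3.
b·(c∘Ac): (-4371648325/7998850221)·20808/1573 + (-6703713885/10665133628)·(-29878/6435) = -896607796909/207970105746 ≠ 1/8
b·Ac²: (-4371648325/7998850221)·17280/1859 + (-6703713885/10665133628)·(-47832098/4601025) = 16634924341837/11438355816030 ≠ 1/12
b·A²c: (-6703713885/10665133628)·(-640/143) = 97508565600/34661684291 ≠ 1/24

3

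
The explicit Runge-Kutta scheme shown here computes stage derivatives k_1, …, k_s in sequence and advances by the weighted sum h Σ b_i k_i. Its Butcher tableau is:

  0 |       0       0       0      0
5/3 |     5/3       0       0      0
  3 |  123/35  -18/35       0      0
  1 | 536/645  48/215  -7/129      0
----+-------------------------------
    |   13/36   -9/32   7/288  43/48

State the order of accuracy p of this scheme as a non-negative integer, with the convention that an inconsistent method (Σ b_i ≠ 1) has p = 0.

4

b = (13/36, -9/32, 7/288, 43/48)
c = (0, 5/3, 3, 1)
Ac = (0, 0, -6/7, 9/43)
Σ b_i: 13/36·1 + (-9/32)·1 + 7/288·1 + 43/48·1 = 1 ✓
b·c: (-9/32)·5/3 + 7/288·3 + 43/48·1 = 1/2 ✓
b·c²: (-9/32)·25/9 + 7/288·9 + 43/48·1 = 1/3 ✓
b·Ac: 7/288·(-6/7) + 43/48·9/43 = 1/6 ✓
b·c³: (-9/32)·125/27 + 7/288·27 + 43/48·1 = 1/4 ✓
b·(c∘Ac): 7/288·(-18/7) + 43/48·9/43 = 1/8 ✓
b·Ac²: 7/288·(-10/7) + 43/48·17/129 = 1/12 ✓
b·A²c: 43/48·2/43 = 1/24 ✓; 4 stages ⇒ order 4.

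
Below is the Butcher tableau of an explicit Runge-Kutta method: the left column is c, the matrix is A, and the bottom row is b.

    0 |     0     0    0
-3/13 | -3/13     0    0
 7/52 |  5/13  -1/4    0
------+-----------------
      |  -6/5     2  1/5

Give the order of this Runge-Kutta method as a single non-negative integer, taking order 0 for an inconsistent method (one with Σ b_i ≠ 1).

1

b = (-6/5, 2, 1/5)
c = (0, -3/13, 7/52)
Ac = (0, 0, 3/52)
Σ b_i: (-6/5)·1 + 2·1 + 1/5·1 = 1 ✓
b·c: 2·(-3/13) + 1/5·7/52 = -113/260 ≠ 1/2 ⇒ order 1.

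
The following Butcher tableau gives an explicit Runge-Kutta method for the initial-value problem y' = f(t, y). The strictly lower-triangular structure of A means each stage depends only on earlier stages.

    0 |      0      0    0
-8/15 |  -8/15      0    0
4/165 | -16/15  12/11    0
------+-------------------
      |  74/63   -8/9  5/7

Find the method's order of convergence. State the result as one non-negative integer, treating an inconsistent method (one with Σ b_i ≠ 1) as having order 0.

1

b = (74/63, -8/9, 5/7)
c = (0, -8/15, 4/165)
Ac = (0, 0, -32/55)
Σ b_i: 74/63·1 + (-8/9)·1 + 5/7·1 = 1 ✓
b·c: (-8/9)·(-8/15) + 5/7·4/165 = 5108/10395 ≠ 1/2 ⇒ order 1.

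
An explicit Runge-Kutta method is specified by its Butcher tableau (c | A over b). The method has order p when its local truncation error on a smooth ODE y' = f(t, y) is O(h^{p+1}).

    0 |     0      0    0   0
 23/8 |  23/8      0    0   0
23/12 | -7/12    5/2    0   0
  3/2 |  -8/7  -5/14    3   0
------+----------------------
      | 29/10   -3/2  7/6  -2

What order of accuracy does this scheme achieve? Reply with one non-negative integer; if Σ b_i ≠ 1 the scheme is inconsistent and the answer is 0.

0

b = (29/10, -3/2, 7/6, -2)
c = (0, 23/8, 23/12, 3/2)
Ac = (0, 0, 115/16, 529/112)
Σ b_i: 29/10·1 + (-3/2)·1 + 7/6·1 + (-2)·1 = 17/30 ≠ 1 ⇒ order 0.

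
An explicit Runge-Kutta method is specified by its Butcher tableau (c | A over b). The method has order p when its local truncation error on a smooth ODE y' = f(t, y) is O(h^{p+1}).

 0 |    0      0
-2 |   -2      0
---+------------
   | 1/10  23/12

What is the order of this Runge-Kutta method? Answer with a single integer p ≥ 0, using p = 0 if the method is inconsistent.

b = (1/10, 23/12)
c = (0, -2)
Σ b_i: 1/10·1 + 23/12·1 = 121/60 ≠ 1 ⇒ order 0.

0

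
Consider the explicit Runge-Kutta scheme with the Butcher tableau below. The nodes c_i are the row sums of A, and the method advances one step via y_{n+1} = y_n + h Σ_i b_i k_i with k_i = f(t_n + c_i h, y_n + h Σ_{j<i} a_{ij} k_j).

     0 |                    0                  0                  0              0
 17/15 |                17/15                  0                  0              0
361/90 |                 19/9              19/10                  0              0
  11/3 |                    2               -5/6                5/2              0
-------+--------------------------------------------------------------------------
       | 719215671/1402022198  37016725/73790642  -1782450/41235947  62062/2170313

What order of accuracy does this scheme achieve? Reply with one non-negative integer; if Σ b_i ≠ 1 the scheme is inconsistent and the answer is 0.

3

b = (719215671/1402022198, 37016725/73790642, -1782450/41235947, 62062/2170313)
c = (0, 17/15, 361/90, 11/3)
Ac = (0, 0, 323/150, 109/12)
Σ b_i: 719215671/1402022198·1 + 37016725/73790642·1 + (-1782450/41235947)·1 + 62062/2170313·1 = 1 ✓
b·c: 37016725/73790642·17/15 + (-1782450/41235947)·361/90 + 62062/2170313·11/3 = 1/2 ✓
b·c²: 37016725/73790642·289/225 + (-1782450/41235947)·130321/8100 + 62062/2170313·121/9 = 1/3 ✓
b·Ac: (-1782450/41235947)·323/150 + 62062/2170313·109/12 = 1/6 ✓
b·c³: 37016725/73790642·4913/3375 + (-1782450/41235947)·47045881/729000 + 62062/2170313·1331/27 = -120214567/185047740 ≠ 1/4 ⇒ order 3.
b·(c∘Ac): (-1782450/41235947)·116603/13500 + 62062/2170313·1199/36 = 56552437/97664085 ≠ 1/8
b·Ac²: (-1782450/41235947)·5491/2250 + 62062/2170313·126853/3240 = 187657013/185047740 ≠ 1/12
b·A²c: 62062/2170313·323/60 = 527527/3426810 ≠ 1/24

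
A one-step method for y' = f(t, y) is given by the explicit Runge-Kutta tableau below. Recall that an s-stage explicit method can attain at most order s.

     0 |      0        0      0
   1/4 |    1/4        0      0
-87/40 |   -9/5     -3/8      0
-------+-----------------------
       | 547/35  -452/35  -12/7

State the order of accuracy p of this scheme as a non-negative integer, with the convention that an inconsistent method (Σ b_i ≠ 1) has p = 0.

2

b = (547/35, -452/35, -12/7)
c = (0, 1/4, -87/40)
Ac = (0, 0, -3/32)
Σ b_i: 547/35·1 + (-452/35)·1 + (-12/7)·1 = 1 ✓
b·c: (-452/35)·1/4 + (-12/7)·(-87/40) = 1/2 ✓
b·c²: (-452/35)·1/16 + (-12/7)·7569/1600 = -24967/2800 ≠ 1/3 ⇒ order 2.
b·Ac: (-12/7)·(-3/32) = 9/56 ≠ 1/6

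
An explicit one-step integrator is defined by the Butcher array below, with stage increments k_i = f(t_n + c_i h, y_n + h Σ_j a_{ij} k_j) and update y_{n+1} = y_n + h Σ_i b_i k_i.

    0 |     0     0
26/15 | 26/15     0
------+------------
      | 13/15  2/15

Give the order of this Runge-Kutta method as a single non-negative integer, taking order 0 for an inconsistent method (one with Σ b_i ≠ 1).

1

b = (13/15, 2/15)
c = (0, 26/15)
Σ b_i: 13/15·1 + 2/15·1 = 1 ✓
b·c: 2/15·26/15 = 52/225 ≠ 1/2 ⇒ order 1.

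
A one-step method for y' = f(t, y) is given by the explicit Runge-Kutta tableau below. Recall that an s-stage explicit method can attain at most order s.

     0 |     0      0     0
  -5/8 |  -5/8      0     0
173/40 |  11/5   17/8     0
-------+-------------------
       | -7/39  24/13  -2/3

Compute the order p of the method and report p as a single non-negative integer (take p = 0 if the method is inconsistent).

b = (-7/39, 24/13, -2/3)
c = (0, -5/8, 173/40)
Ac = (0, 0, -85/64)
Σ b_i: (-7/39)·1 + 24/13·1 + (-2/3)·1 = 1 ✓
b·c: 24/13·(-5/8) + (-2/3)·173/40 = -3149/780 ≠ 1/2 ⇒ order 1.

1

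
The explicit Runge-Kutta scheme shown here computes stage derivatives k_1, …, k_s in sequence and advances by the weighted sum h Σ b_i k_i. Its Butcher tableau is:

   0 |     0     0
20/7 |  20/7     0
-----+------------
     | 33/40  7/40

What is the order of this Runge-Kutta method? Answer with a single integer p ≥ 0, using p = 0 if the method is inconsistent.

2

b = (33/40, 7/40)
c = (0, 20/7)
Σ b_i: 33/40·1 + 7/40·1 = 1 ✓
b·c: 7/40·20/7 = 1/2 ✓; 2 stages ⇒ order 2.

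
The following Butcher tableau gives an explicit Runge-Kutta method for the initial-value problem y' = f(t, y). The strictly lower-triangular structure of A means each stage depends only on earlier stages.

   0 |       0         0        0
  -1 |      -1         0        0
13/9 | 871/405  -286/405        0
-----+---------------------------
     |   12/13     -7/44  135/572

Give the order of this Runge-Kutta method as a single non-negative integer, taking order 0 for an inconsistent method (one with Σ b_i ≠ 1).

3

b = (12/13, -7/44, 135/572)
c = (0, -1, 13/9)
Ac = (0, 0, 286/405)
Σ b_i: 12/13·1 + (-7/44)·1 + 135/572·1 = 1 ✓
b·c: (-7/44)·(-1) + 135/572·13/9 = 1/2 ✓
b·c²: (-7/44)·1 + 135/572·169/81 = 1/3 ✓
b·Ac: 135/572·286/405 = 1/6 ✓; 3 stages ⇒ order 3.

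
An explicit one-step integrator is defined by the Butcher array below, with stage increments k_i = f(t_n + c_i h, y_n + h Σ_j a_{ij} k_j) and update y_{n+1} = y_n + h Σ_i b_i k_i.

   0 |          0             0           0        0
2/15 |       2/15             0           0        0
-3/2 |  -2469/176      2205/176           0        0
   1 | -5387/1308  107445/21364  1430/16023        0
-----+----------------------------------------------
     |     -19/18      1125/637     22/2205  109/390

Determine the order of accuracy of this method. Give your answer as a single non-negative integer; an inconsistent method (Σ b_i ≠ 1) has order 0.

b = (-19/18, 1125/637, 22/2205, 109/390)
c = (0, 2/15, -3/2, 1)
Ac = (0, 0, 147/88, 117/218)
Σ b_i: (-19/18)·1 + 1125/637·1 + 22/2205·1 + 109/390·1 = 1 ✓
b·c: 1125/637·2/15 + 22/2205·(-3/2) + 109/390·1 = 1/2 ✓
b·c²: 1125/637·4/225 + 22/2205·9/4 + 109/390·1 = 1/3 ✓
b·Ac: 22/2205·147/88 + 109/390·117/218 = 1/6 ✓
b·c³: 1125/637·8/3375 + 22/2205·(-27/8) + 109/390·1 = 1/4 ✓
b·(c∘Ac): 22/2205·(-441/176) + 109/390·117/218 = 1/8 ✓
b·Ac²: 22/2205·49/220 + 109/390·949/3270 = 1/12 ✓
b·A²c: 109/390·65/436 = 1/24 ✓; 4 stages ⇒ order 4.

4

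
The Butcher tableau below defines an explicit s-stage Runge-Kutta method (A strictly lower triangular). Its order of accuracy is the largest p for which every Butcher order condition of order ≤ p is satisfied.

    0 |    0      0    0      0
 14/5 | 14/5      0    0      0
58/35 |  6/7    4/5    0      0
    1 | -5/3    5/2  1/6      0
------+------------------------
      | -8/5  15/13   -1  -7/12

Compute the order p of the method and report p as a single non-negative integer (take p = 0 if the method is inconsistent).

0

b = (-8/5, 15/13, -1, -7/12)
c = (0, 14/5, 58/35, 1)
Ac = (0, 0, 56/25, 764/105)
Σ b_i: (-8/5)·1 + 15/13·1 + (-1)·1 + (-7/12)·1 = -1583/780 ≠ 1 ⇒ order 0.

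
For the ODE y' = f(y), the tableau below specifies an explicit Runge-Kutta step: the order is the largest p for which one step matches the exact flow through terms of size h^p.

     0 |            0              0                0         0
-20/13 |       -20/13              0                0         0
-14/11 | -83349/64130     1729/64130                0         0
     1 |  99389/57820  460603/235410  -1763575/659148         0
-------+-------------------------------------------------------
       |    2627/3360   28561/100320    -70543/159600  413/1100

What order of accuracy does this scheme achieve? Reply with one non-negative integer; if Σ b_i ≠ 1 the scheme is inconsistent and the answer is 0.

4

b = (2627/3360, 28561/100320, -70543/159600, 413/1100)
c = (0, -20/13, -14/11, 1)
Ac = (0, 0, -266/6413, 979/2478)
Σ b_i: 2627/3360·1 + 28561/100320·1 + (-70543/159600)·1 + 413/1100·1 = 1 ✓
b·c: 28561/100320·(-20/13) + (-70543/159600)·(-14/11) + 413/1100·1 = 1/2 ✓
b·c²: 28561/100320·400/169 + (-70543/159600)·196/121 + 413/1100·1 = 1/3 ✓
b·Ac: (-70543/159600)·(-266/6413) + 413/1100·979/2478 = 1/6 ✓
b·c³: 28561/100320·(-8000/2197) + (-70543/159600)·(-2744/1331) + 413/1100·1 = 1/4 ✓
b·(c∘Ac): (-70543/159600)·3724/70543 + 413/1100·979/2478 = 1/8 ✓
b·Ac²: (-70543/159600)·5320/83369 + 413/1100·1595/5369 = 1/12 ✓
b·A²c: 413/1100·275/2478 = 1/24 ✓; 4 stages ⇒ order 4.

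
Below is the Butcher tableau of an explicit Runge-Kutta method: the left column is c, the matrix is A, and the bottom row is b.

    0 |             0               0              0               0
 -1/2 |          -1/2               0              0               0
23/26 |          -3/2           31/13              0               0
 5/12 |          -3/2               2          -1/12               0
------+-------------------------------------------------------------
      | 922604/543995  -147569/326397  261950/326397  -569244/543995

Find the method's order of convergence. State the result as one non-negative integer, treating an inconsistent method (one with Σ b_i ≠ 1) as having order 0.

b = (922604/543995, -147569/326397, 261950/326397, -569244/543995)
c = (0, -1/2, 23/26, 5/12)
Ac = (0, 0, -31/26, -335/312)
Σ b_i: 922604/543995·1 + (-147569/326397)·1 + 261950/326397·1 + (-569244/543995)·1 = 1 ✓
b·c: (-147569/326397)·(-1/2) + 261950/326397·23/26 + (-569244/543995)·5/12 = 1/2 ✓
b·c²: (-147569/326397)·1/4 + 261950/326397·529/676 + (-569244/543995)·25/144 = 1/3 ✓
b·Ac: 261950/326397·(-31/26) + (-569244/543995)·(-335/312) = 1/6 ✓
b·c³: (-147569/326397)·(-1/8) + 261950/326397·12167/17576 + (-569244/543995)·125/1728 = 109246457/203671728 ≠ 1/4 ⇒ order 3.
b·(c∘Ac): 261950/326397·(-713/676) + (-569244/543995)·(-1675/3744) = -329295/870392 ≠ 1/8
b·Ac²: 261950/326397·31/52 + (-569244/543995)·3527/8112 = 1992181/84863220 ≠ 1/12
b·A²c: (-569244/543995)·31/312 = -113119/1087990 ≠ 1/24

3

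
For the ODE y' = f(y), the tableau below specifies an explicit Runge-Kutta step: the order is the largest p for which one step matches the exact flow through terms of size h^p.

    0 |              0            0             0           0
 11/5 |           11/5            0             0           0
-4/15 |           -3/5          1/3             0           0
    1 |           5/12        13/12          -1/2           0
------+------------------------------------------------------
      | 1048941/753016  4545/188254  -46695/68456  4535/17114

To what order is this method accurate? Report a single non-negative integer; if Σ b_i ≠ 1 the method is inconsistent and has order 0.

b = (1048941/753016, 4545/188254, -46695/68456, 4535/17114)
c = (0, 11/5, -4/15, 1)
Ac = (0, 0, 11/15, 151/60)
Σ b_i: 1048941/753016·1 + 4545/188254·1 + (-46695/68456)·1 + 4535/17114·1 = 1 ✓
b·c: 4545/188254·11/5 + (-46695/68456)·(-4/15) + 4535/17114·1 = 1/2 ✓
b·c²: 4545/188254·121/25 + (-46695/68456)·16/225 + 4535/17114·1 = 1/3 ✓
b·Ac: (-46695/68456)·11/15 + 4535/17114·151/60 = 1/6 ✓
b·c³: 4545/188254·1331/125 + (-46695/68456)·(-64/3375) + 4535/17114·1 = 1030042/1925325 ≠ 1/4 ⇒ order 3.
b·(c∘Ac): (-46695/68456)·(-44/225) + 4535/17114·151/60 = 273919/342280 ≠ 1/8
b·Ac²: (-46695/68456)·121/75 + 4535/17114·4687/900 = 215263/770130 ≠ 1/12
b·A²c: 4535/17114·(-11/30) = -9977/102684 ≠ 1/24

3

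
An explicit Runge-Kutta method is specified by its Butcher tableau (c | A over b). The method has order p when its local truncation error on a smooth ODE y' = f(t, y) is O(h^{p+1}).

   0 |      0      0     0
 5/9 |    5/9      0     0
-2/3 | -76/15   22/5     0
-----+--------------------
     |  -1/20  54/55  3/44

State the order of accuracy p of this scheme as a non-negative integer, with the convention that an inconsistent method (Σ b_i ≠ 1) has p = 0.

3

b = (-1/20, 54/55, 3/44)
c = (0, 5/9, -2/3)
Ac = (0, 0, 22/9)
Σ b_i: (-1/20)·1 + 54/55·1 + 3/44·1 = 1 ✓
b·c: 54/55·5/9 + 3/44·(-2/3) = 1/2 ✓
b·c²: 54/55·25/81 + 3/44·4/9 = 1/3 ✓
b·Ac: 3/44·22/9 = 1/6 ✓; 3 stages ⇒ order 3.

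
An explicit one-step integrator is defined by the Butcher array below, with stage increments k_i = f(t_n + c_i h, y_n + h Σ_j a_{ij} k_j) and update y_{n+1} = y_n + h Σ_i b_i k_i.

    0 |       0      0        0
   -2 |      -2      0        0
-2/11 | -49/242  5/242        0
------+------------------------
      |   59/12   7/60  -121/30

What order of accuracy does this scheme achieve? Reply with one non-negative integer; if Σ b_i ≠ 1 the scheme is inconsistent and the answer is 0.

b = (59/12, 7/60, -121/30)
c = (0, -2, -2/11)
Ac = (0, 0, -5/121)
Σ b_i: 59/12·1 + 7/60·1 + (-121/30)·1 = 1 ✓
b·c: 7/60·(-2) + (-121/30)·(-2/11) = 1/2 ✓
b·c²: 7/60·4 + (-121/30)·4/121 = 1/3 ✓
b·Ac: (-121/30)·(-5/121) = 1/6 ✓; 3 stages ⇒ order 3.

3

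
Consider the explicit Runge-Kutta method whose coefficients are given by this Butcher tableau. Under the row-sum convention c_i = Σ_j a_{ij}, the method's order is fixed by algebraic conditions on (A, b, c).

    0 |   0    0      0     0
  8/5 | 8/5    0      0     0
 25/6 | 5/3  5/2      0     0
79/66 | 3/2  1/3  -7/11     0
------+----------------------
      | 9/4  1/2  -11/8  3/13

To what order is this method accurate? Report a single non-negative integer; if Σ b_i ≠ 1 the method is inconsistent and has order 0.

b = (9/4, 1/2, -11/8, 3/13)
c = (0, 8/5, 25/6, 79/66)
Ac = (0, 0, 4, -233/110)
Σ b_i: 9/4·1 + 1/2·1 + (-11/8)·1 + 3/13·1 = 167/104 ≠ 1 ⇒ order 0.

0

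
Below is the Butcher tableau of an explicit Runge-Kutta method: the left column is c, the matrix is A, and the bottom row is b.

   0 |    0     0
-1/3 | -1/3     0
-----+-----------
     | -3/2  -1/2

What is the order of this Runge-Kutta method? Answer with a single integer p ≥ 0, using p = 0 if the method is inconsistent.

0

b = (-3/2, -1/2)
c = (0, -1/3)
Σ b_i: (-3/2)·1 + (-1/2)·1 = -2 ≠ 1 ⇒ order 0.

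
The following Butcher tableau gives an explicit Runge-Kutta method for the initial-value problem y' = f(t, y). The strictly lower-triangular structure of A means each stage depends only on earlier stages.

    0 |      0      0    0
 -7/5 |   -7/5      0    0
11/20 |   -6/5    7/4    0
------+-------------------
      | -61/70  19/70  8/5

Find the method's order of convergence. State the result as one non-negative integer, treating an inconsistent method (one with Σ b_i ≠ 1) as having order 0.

2

b = (-61/70, 19/70, 8/5)
c = (0, -7/5, 11/20)
Ac = (0, 0, -49/20)
Σ b_i: (-61/70)·1 + 19/70·1 + 8/5·1 = 1 ✓
b·c: 19/70·(-7/5) + 8/5·11/20 = 1/2 ✓
b·c²: 19/70·49/25 + 8/5·121/400 = 127/125 ≠ 1/3 ⇒ order 2.
b·Ac: 8/5·(-49/20) = -98/25 ≠ 1/6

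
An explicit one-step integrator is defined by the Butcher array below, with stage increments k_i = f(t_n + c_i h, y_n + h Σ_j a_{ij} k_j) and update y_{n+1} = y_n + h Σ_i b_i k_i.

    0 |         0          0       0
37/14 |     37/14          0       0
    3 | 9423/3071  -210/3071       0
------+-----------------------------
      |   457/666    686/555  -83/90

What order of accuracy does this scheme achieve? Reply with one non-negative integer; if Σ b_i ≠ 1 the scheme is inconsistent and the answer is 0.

b = (457/666, 686/555, -83/90)
c = (0, 37/14, 3)
Ac = (0, 0, -15/83)
Σ b_i: 457/666·1 + 686/555·1 + (-83/90)·1 = 1 ✓
b·c: 686/555·37/14 + (-83/90)·3 = 1/2 ✓
b·c²: 686/555·1369/196 + (-83/90)·9 = 1/3 ✓
b·Ac: (-83/90)·(-15/83) = 1/6 ✓; 3 stages ⇒ order 3.

3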